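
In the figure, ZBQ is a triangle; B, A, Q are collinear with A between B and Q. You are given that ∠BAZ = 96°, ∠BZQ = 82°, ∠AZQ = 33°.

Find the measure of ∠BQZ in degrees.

1. ∠QAZ = 84°  [linear pair at A on BQ]
2. ∠AQZ = 63°  [△ZAQ]
3. ∠BQZ = 63°  [A on ray QB]

∠BQZ = 63°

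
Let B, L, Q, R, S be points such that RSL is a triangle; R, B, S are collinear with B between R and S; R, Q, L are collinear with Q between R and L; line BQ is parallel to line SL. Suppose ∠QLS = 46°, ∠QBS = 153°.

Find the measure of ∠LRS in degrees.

1. ∠RLS = 46°  [Q on ray LR]
2. ∠QBR = 27°  [linear pair at B on RS]
3. ∠BQR = 46°  [BQ∥SL, corresponding at Q]
4. ∠BRQ = 107°  [△RBQ]
5. ∠LRS = 107°  [B on RS, Q on RL]

∠LRS = 107°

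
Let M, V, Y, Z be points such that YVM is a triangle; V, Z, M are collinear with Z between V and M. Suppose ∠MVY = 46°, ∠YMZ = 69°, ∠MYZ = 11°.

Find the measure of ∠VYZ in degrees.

1. ∠YVZ = 46°  [Z on ray VM]
2. ∠MZY = 100°  [△YZM]
3. ∠VZY = 80°  [linear pair at Z on VM]
4. ∠VYZ = 54°  [△YVZ]

∠VYZ = 54°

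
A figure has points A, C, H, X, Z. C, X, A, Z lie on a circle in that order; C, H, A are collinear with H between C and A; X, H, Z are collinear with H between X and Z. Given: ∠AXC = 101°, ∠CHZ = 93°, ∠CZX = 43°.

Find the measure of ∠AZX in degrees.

∠AZX = 36°

1. ∠AZC = 79°  [cyclic CXAZ, opposite ∠X+∠Z]
2. ∠AHZ = 87°  [linear pair at H on CA]
3. ∠ACZ = 44°  [△CHZ]
4. ∠CAZ = 57°  [△CAZ]
5. ∠AZX = 36°  [△AHZ]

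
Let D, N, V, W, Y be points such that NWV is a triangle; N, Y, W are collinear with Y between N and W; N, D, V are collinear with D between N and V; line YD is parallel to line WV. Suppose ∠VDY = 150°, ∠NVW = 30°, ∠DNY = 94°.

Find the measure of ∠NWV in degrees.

1. ∠NDY = 30°  [linear pair at D on NV]
2. ∠DYN = 56°  [△NYD]
3. ∠NWV = 56°  [YD∥WV, corresponding at Y]

∠NWV = 56°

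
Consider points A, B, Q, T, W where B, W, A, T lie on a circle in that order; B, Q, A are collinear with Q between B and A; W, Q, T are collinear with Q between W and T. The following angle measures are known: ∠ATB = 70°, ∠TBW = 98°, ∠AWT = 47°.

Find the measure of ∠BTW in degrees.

1. ∠ABT = 47°  [same arc AT]
2. ∠BAT = 63°  [△BAT]
3. ∠BWT = 63°  [same arc BT]
4. ∠BTW = 19°  [△BWT]

∠BTW = 19°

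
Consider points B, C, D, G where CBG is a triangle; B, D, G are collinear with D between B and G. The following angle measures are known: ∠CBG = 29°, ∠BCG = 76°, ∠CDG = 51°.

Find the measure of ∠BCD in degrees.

∠BCD = 22°

1. ∠CBD = 29°  [D on ray BG]
2. ∠BDC = 129°  [linear pair at D on BG]
3. ∠BCD = 22°  [△CBD]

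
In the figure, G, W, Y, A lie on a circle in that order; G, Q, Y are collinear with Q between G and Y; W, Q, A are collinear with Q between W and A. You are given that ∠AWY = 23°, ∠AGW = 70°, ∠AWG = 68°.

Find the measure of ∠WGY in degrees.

∠WGY = 47°

1. ∠AYW = 110°  [cyclic GWYA, opposite ∠G+∠Y]
2. ∠WAY = 47°  [△WYA]
3. ∠WGY = 47°  [same arc WY]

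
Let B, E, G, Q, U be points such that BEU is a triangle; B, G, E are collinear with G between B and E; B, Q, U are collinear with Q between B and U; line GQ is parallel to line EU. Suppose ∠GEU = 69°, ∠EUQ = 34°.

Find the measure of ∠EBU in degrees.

∠EBU = 77°

1. ∠BEU = 69°  [G on ray EB]
2. ∠BUE = 34°  [Q on ray UB]
3. ∠EBU = 77°  [△BEU]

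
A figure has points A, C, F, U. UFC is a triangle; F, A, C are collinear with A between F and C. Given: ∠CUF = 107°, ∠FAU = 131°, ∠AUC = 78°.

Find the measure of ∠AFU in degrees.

1. ∠CAU = 49°  [linear pair at A on FC]
2. ∠ACU = 53°  [△UAC]
3. ∠FCU = 53°  [A on ray CF]
4. ∠CFU = 20°  [△UFC]
5. ∠AFU = 20°  [A on ray FC]

∠AFU = 20°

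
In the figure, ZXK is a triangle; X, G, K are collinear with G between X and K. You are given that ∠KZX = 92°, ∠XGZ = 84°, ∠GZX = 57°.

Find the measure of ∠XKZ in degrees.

∠XKZ = 49°

1. ∠GXZ = 39°  [△ZXG]
2. ∠KXZ = 39°  [G on ray XK]
3. ∠XKZ = 49°  [△ZXK]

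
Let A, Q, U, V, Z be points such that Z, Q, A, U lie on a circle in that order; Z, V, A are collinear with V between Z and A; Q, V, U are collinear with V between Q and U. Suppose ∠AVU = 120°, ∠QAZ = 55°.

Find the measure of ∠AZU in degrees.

1. ∠UVZ = 60°  [linear pair at V on ZA]
2. ∠QUZ = 55°  [same arc ZQ]
3. ∠AZU = 65°  [△ZVU]

∠AZU = 65°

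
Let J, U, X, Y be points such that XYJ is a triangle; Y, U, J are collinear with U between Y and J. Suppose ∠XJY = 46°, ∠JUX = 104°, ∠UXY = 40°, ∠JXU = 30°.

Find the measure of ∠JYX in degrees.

1. ∠XUY = 76°  [linear pair at U on YJ]
2. ∠UYX = 64°  [△XYU]
3. ∠JYX = 64°  [U on ray YJ]

∠JYX = 64°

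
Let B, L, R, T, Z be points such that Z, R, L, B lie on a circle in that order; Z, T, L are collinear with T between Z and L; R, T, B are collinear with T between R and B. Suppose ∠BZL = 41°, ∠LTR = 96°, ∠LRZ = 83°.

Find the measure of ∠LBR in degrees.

∠LBR = 54°

1. ∠BRL = 41°  [same arc LB]
2. ∠RLZ = 43°  [△RTL]
3. ∠LZR = 54°  [△ZRL]
4. ∠LBR = 54°  [same arc RL]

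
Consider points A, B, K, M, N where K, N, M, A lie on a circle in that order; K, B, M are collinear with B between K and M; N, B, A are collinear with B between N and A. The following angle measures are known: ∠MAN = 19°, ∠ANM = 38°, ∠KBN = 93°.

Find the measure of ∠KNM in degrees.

∠KNM = 106°

1. ∠MKN = 19°  [same arc NM]
2. ∠MBN = 87°  [linear pair at B on KM]
3. ∠KMN = 55°  [△NBM]
4. ∠KNM = 106°  [△KNM]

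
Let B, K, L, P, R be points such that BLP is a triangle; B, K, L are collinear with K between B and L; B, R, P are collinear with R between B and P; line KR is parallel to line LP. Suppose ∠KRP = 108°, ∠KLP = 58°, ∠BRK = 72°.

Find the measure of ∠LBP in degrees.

1. ∠BLP = 58°  [K on ray LB]
2. ∠BPL = 72°  [KR∥LP, corresponding at R]
3. ∠LBP = 50°  [△BLP]

∠LBP = 50°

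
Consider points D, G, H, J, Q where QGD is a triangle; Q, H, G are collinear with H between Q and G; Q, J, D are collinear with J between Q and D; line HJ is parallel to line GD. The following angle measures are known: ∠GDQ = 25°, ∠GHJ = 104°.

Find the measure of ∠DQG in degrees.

1. ∠HJQ = 25°  [HJ∥GD, corresponding at J]
2. ∠JHQ = 76°  [linear pair at H on QG]
3. ∠HQJ = 79°  [△QHJ]
4. ∠DQG = 79°  [H on QG, J on QD]

∠DQG = 79°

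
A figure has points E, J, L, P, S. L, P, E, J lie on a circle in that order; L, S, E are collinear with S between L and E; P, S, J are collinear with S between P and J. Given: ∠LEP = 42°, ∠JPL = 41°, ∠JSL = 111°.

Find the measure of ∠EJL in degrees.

∠EJL = 112°

1. ∠LJP = 42°  [same arc LP]
2. ∠JEL = 41°  [same arc LJ]
3. ∠ELJ = 27°  [△LSJ]
4. ∠EJL = 112°  [△LEJ]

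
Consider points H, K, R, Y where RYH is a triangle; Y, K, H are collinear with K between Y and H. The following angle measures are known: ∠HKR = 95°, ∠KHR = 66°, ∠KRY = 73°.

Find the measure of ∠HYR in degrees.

1. ∠RKY = 85°  [linear pair at K on YH]
2. ∠KYR = 22°  [△RYK]
3. ∠HYR = 22°  [K on ray YH]

∠HYR = 22°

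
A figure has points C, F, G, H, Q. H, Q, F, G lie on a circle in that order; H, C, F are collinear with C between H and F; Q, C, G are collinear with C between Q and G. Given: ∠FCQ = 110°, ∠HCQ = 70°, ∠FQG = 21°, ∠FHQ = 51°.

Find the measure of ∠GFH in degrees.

1. ∠FCG = 70°  [vertical angles at C]
2. ∠FGQ = 51°  [same arc QF]
3. ∠GFH = 59°  [△FCG]

∠GFH = 59°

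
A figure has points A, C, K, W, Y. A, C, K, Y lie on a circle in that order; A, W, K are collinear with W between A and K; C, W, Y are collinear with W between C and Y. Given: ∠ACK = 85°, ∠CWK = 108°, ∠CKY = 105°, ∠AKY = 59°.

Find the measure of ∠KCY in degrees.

∠KCY = 26°

1. ∠AYK = 95°  [cyclic ACKY, opposite ∠C+∠Y]
2. ∠KAY = 26°  [△AKY]
3. ∠KCY = 26°  [same arc KY]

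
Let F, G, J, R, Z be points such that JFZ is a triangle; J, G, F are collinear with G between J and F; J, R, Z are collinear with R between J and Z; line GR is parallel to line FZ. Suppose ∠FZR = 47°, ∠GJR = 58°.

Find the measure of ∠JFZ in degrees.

1. ∠FZJ = 47°  [R on ray ZJ]
2. ∠FJZ = 58°  [G on JF, R on JZ]
3. ∠JFZ = 75°  [△JFZ]

∠JFZ = 75°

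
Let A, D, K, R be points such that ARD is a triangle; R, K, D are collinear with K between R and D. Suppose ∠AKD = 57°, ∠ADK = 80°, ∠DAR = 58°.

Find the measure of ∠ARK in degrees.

1. ∠ADR = 80°  [K on ray DR]
2. ∠ARD = 42°  [△ARD]
3. ∠ARK = 42°  [K on ray RD]

∠ARK = 42°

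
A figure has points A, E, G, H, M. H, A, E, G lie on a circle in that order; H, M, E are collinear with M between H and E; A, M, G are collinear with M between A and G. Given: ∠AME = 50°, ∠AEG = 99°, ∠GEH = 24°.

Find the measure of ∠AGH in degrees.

∠AGH = 75°

1. ∠AHG = 81°  [cyclic HAEG, opposite ∠H+∠E]
2. ∠GAH = 24°  [same arc HG]
3. ∠AGH = 75°  [△HAG]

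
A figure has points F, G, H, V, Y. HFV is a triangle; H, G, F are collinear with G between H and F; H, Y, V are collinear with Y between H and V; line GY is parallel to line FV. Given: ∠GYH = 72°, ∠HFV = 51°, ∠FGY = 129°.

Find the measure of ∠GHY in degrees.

1. ∠FVH = 72°  [GY∥FV, corresponding at Y]
2. ∠FHV = 57°  [△HFV]
3. ∠GHY = 57°  [G on HF, Y on HV]

∠GHY = 57°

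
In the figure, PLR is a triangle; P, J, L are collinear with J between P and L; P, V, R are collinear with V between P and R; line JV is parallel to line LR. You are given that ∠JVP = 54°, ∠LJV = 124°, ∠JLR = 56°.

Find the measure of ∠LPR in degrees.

1. ∠LRP = 54°  [JV∥LR, corresponding at V]
2. ∠PLR = 56°  [J on ray LP]
3. ∠LPR = 70°  [△PLR]

∠LPR = 70°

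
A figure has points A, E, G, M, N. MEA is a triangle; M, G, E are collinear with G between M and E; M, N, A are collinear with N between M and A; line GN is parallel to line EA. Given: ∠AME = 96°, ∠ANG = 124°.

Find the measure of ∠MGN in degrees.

∠MGN = 28°

1. ∠GMN = 96°  [G on ME, N on MA]
2. ∠GNM = 56°  [linear pair at N on MA]
3. ∠MGN = 28°  [△MGN]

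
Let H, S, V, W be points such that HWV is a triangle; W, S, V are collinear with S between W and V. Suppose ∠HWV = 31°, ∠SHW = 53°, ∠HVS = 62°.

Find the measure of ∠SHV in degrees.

∠SHV = 34°

1. ∠HWS = 31°  [S on ray WV]
2. ∠HSW = 96°  [△HWS]
3. ∠HSV = 84°  [linear pair at S on WV]
4. ∠SHV = 34°  [△HSV]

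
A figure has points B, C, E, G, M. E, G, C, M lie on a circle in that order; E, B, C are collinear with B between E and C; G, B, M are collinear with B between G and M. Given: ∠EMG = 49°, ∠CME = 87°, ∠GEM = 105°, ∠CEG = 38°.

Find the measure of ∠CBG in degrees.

∠CBG = 64°

1. ∠EGM = 26°  [△EGM]
2. ∠EBG = 116°  [△EBG]
3. ∠CBG = 64°  [linear pair at B on EC]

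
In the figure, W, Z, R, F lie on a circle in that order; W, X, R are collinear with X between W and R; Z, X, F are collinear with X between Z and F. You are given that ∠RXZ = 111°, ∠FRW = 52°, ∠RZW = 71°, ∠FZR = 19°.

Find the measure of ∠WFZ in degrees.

1. ∠FXW = 111°  [vertical angles at X]
2. ∠FWR = 19°  [same arc RF]
3. ∠WFZ = 50°  [△WXF]

∠WFZ = 50°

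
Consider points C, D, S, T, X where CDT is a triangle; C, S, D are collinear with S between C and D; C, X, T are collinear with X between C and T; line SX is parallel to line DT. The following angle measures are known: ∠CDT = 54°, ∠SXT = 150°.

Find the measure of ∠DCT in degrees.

∠DCT = 96°

1. ∠CSX = 54°  [SX∥DT, corresponding at S]
2. ∠CXS = 30°  [linear pair at X on CT]
3. ∠SCX = 96°  [△CSX]
4. ∠DCT = 96°  [S on CD, X on CT]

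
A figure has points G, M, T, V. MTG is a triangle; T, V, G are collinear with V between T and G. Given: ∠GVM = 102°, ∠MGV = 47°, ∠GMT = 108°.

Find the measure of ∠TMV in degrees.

1. ∠MVT = 78°  [linear pair at V on TG]
2. ∠MGT = 47°  [V on ray GT]
3. ∠GTM = 25°  [△MTG]
4. ∠MTV = 25°  [V on ray TG]
5. ∠TMV = 77°  [△MTV]

∠TMV = 77°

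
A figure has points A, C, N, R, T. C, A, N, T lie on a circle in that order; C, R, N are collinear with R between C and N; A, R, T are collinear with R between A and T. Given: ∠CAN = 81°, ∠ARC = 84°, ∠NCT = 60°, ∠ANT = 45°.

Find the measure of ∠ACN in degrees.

∠ACN = 75°

1. ∠NAT = 60°  [same arc NT]
2. ∠ATN = 75°  [△ANT]
3. ∠ACN = 75°  [same arc AN]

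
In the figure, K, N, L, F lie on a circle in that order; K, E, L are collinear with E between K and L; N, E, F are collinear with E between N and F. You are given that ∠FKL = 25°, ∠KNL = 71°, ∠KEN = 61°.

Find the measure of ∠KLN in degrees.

∠KLN = 36°

1. ∠FNL = 25°  [same arc LF]
2. ∠LEN = 119°  [linear pair at E on KL]
3. ∠KLN = 36°  [△NEL]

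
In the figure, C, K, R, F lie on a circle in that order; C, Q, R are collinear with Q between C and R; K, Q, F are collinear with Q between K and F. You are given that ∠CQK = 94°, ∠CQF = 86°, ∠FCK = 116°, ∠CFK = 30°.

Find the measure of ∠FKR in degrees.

∠FKR = 64°

1. ∠KQR = 86°  [linear pair at Q on CR]
2. ∠CRK = 30°  [same arc CK]
3. ∠FKR = 64°  [△KQR]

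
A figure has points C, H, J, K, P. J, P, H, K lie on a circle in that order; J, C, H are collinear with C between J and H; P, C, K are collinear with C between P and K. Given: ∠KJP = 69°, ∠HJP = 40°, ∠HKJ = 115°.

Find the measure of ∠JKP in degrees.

∠JKP = 75°

1. ∠HPJ = 65°  [cyclic JPHK, opposite ∠P+∠K]
2. ∠JHP = 75°  [△JPH]
3. ∠JKP = 75°  [same arc JP]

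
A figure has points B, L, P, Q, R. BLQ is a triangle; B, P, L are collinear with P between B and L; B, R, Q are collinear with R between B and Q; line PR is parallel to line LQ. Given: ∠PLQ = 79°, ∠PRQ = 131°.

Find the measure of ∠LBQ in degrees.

∠LBQ = 52°

1. ∠BLQ = 79°  [P on ray LB]
2. ∠BRP = 49°  [linear pair at R on BQ]
3. ∠BPR = 79°  [PR∥LQ, corresponding at P]
4. ∠PBR = 52°  [△BPR]
5. ∠LBQ = 52°  [P on BL, R on BQ]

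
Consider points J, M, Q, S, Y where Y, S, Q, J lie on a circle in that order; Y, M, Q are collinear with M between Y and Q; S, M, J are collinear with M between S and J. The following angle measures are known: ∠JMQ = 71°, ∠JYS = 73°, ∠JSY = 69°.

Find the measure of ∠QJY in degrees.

1. ∠JMY = 109°  [linear pair at M on YQ]
2. ∠SJY = 38°  [△YSJ]
3. ∠JQY = 69°  [same arc YJ]
4. ∠JYQ = 33°  [△YMJ]
5. ∠QJY = 78°  [△YQJ]

∠QJY = 78°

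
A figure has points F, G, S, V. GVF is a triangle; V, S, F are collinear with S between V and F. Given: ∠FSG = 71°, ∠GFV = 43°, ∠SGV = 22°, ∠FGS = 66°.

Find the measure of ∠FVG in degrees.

1. ∠GSV = 109°  [linear pair at S on VF]
2. ∠GVS = 49°  [△GVS]
3. ∠FVG = 49°  [S on ray VF]

∠FVG = 49°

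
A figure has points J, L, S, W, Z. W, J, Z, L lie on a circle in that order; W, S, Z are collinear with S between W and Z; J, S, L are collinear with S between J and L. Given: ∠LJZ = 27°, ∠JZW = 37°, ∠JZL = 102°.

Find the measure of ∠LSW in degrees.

1. ∠LWZ = 27°  [same arc ZL]
2. ∠JLW = 37°  [same arc WJ]
3. ∠LSW = 116°  [△WSL]

∠LSW = 116°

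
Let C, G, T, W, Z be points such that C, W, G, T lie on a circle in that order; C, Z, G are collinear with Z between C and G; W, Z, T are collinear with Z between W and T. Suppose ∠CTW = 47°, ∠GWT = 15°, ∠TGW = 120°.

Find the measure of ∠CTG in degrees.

1. ∠CGW = 47°  [same arc CW]
2. ∠GTW = 45°  [△WGT]
3. ∠GCW = 45°  [same arc WG]
4. ∠CWG = 88°  [△CWG]
5. ∠CTG = 92°  [cyclic CWGT, opposite ∠W+∠T]

∠CTG = 92°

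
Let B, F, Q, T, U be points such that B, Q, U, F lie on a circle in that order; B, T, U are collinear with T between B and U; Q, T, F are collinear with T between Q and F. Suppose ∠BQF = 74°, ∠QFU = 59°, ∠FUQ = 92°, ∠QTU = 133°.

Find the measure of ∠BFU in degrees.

∠BFU = 77°

1. ∠QBU = 59°  [same arc QU]
2. ∠FQU = 29°  [△QUF]
3. ∠BUQ = 18°  [△QTU]
4. ∠BQU = 103°  [△BQU]
5. ∠BFU = 77°  [cyclic BQUF, opposite ∠Q+∠F]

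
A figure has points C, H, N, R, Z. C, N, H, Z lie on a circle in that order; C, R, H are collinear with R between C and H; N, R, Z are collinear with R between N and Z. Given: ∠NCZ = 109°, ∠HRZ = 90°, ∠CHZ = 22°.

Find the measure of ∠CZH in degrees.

1. ∠NHZ = 71°  [cyclic CNHZ, opposite ∠C+∠H]
2. ∠HZN = 68°  [△HRZ]
3. ∠HNZ = 41°  [△NHZ]
4. ∠HCZ = 41°  [same arc HZ]
5. ∠CZH = 117°  [△CHZ]

∠CZH = 117°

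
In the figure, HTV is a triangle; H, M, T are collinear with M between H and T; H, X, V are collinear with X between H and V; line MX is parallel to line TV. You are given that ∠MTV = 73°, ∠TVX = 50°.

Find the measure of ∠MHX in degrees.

1. ∠HTV = 73°  [M on ray TH]
2. ∠HVT = 50°  [X on ray VH]
3. ∠THV = 57°  [△HTV]
4. ∠MHX = 57°  [M on HT, X on HV]

∠MHX = 57°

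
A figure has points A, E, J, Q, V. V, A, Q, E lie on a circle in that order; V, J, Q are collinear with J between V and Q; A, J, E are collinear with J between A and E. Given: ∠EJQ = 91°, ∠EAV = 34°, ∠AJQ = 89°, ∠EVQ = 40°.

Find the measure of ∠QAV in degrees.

∠QAV = 74°

1. ∠EQV = 34°  [same arc VE]
2. ∠QEV = 106°  [△VQE]
3. ∠QAV = 74°  [cyclic VAQE, opposite ∠A+∠E]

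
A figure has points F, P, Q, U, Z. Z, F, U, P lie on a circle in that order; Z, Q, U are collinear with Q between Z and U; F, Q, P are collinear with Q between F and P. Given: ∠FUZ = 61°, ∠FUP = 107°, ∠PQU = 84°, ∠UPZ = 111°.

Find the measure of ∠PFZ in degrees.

∠PFZ = 46°

1. ∠FPZ = 61°  [same arc ZF]
2. ∠FZP = 73°  [cyclic ZFUP, opposite ∠Z+∠U]
3. ∠PFZ = 46°  [△ZFP]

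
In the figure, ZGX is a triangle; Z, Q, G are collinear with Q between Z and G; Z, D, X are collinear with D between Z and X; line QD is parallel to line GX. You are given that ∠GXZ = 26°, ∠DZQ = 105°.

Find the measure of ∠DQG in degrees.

∠DQG = 131°

1. ∠QDZ = 26°  [QD∥GX, corresponding at D]
2. ∠DQZ = 49°  [△ZQD]
3. ∠DQG = 131°  [linear pair at Q on ZG]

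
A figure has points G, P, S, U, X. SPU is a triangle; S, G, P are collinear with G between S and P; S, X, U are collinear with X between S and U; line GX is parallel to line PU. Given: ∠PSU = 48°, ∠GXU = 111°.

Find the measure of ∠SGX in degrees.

1. ∠GSX = 48°  [G on SP, X on SU]
2. ∠GXS = 69°  [linear pair at X on SU]
3. ∠SGX = 63°  [△SGX]

∠SGX = 63°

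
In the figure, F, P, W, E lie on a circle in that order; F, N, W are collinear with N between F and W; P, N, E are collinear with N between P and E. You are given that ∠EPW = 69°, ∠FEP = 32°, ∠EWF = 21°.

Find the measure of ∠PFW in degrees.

1. ∠EFW = 69°  [same arc WE]
2. ∠FWP = 32°  [same arc FP]
3. ∠FEW = 90°  [△FWE]
4. ∠FPW = 90°  [cyclic FPWE, opposite ∠P+∠E]
5. ∠PFW = 58°  [△FPW]

∠PFW = 58°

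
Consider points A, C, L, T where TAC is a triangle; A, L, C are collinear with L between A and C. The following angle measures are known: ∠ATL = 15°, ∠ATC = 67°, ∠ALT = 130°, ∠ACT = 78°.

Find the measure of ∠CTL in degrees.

1. ∠CLT = 50°  [linear pair at L on AC]
2. ∠LCT = 78°  [L on ray CA]
3. ∠CTL = 52°  [△TLC]

∠CTL = 52°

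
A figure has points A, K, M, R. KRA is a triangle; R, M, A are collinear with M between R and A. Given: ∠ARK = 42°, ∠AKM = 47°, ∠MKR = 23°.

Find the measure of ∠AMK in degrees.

1. ∠KRM = 42°  [M on ray RA]
2. ∠KMR = 115°  [△KRM]
3. ∠AMK = 65°  [linear pair at M on RA]

∠AMK = 65°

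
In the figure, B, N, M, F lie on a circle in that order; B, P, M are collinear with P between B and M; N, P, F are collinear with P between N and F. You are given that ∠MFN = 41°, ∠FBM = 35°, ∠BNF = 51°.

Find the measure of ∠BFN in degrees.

1. ∠FNM = 35°  [same arc MF]
2. ∠FMN = 104°  [△NMF]
3. ∠FBN = 76°  [cyclic BNMF, opposite ∠B+∠M]
4. ∠BFN = 53°  [△BNF]

∠BFN = 53°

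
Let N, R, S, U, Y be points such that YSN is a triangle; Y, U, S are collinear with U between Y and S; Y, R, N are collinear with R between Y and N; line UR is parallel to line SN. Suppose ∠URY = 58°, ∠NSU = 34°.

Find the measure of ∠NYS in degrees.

∠NYS = 88°

1. ∠SNY = 58°  [UR∥SN, corresponding at R]
2. ∠NSY = 34°  [U on ray SY]
3. ∠NYS = 88°  [△YSN]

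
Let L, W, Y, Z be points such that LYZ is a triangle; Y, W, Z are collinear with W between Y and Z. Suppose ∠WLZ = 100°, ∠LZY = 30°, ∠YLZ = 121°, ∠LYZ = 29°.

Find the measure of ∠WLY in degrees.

∠WLY = 21°

1. ∠LZW = 30°  [W on ray ZY]
2. ∠LYW = 29°  [W on ray YZ]
3. ∠LWZ = 50°  [△LWZ]
4. ∠LWY = 130°  [linear pair at W on YZ]
5. ∠WLY = 21°  [△LYW]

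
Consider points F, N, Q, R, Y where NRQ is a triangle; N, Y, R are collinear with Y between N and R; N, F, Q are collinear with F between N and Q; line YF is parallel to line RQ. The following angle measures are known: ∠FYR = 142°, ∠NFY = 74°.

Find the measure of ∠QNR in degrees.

1. ∠FYN = 38°  [linear pair at Y on NR]
2. ∠FNY = 68°  [△NYF]
3. ∠QNR = 68°  [Y on NR, F on NQ]

∠QNR = 68°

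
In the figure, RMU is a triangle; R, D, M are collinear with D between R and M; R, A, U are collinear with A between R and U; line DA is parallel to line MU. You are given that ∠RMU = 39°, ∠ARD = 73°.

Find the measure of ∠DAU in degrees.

1. ∠ADR = 39°  [DA∥MU, corresponding at D]
2. ∠DAR = 68°  [△RDA]
3. ∠DAU = 112°  [linear pair at A on RU]

∠DAU = 112°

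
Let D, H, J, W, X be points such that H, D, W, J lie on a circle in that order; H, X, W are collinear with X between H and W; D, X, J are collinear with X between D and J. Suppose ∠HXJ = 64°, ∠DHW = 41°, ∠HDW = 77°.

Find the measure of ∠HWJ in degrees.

1. ∠JXW = 116°  [linear pair at X on HW]
2. ∠DJW = 41°  [same arc DW]
3. ∠HWJ = 23°  [△WXJ]

∠HWJ = 23°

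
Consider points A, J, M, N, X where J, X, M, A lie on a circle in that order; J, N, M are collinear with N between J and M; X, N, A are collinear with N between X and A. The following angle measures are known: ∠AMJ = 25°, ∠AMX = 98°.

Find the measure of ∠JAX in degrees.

1. ∠AXJ = 25°  [same arc JA]
2. ∠AJX = 82°  [cyclic JXMA, opposite ∠J+∠M]
3. ∠JAX = 73°  [△JXA]

∠JAX = 73°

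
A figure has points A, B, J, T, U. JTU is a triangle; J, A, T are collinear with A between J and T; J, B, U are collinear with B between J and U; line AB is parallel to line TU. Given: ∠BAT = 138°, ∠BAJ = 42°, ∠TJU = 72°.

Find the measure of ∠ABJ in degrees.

1. ∠JTU = 42°  [AB∥TU, corresponding at A]
2. ∠JUT = 66°  [△JTU]
3. ∠ABJ = 66°  [AB∥TU, corresponding at B]

∠ABJ = 66°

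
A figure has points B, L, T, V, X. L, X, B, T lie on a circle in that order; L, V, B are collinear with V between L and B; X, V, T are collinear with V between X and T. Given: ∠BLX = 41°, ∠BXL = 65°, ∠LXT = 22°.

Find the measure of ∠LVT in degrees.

∠LVT = 63°

1. ∠BTX = 41°  [same arc XB]
2. ∠LBT = 22°  [same arc LT]
3. ∠BVT = 117°  [△BVT]
4. ∠LVT = 63°  [linear pair at V on LB]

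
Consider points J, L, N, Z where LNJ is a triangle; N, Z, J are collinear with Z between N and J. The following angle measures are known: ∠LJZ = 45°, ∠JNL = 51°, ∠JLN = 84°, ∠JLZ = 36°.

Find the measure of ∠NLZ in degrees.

∠NLZ = 48°

1. ∠JZL = 99°  [△LZJ]
2. ∠LNZ = 51°  [Z on ray NJ]
3. ∠LZN = 81°  [linear pair at Z on NJ]
4. ∠NLZ = 48°  [△LNZ]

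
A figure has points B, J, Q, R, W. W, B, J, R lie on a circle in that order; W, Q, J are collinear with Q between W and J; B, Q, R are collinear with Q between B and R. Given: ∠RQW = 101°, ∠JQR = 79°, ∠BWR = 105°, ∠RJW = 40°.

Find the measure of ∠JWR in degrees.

1. ∠BRJ = 61°  [△JQR]
2. ∠BJR = 75°  [cyclic WBJR, opposite ∠W+∠J]
3. ∠JBR = 44°  [△BJR]
4. ∠JWR = 44°  [same arc JR]

∠JWR = 44°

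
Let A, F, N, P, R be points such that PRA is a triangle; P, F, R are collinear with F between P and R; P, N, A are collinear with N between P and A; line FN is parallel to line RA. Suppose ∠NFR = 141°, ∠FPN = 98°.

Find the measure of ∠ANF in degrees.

∠ANF = 137°

1. ∠NFP = 39°  [linear pair at F on PR]
2. ∠FNP = 43°  [△PFN]
3. ∠ANF = 137°  [linear pair at N on PA]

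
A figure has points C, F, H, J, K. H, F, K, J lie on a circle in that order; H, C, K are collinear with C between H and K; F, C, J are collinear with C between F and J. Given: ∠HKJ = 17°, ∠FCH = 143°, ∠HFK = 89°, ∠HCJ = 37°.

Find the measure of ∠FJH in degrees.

1. ∠HFJ = 17°  [same arc HJ]
2. ∠FHK = 20°  [△HCF]
3. ∠FKH = 71°  [△HFK]
4. ∠FJH = 71°  [same arc HF]

∠FJH = 71°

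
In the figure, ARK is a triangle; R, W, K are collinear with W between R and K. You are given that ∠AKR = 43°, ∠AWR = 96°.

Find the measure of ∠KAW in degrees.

1. ∠AKW = 43°  [W on ray KR]
2. ∠AWK = 84°  [linear pair at W on RK]
3. ∠KAW = 53°  [△AWK]

∠KAW = 53°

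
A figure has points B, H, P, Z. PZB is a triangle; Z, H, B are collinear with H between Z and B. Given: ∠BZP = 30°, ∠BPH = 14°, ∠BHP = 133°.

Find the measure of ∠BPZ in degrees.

∠BPZ = 117°

1. ∠HBP = 33°  [△PHB]
2. ∠PBZ = 33°  [H on ray BZ]
3. ∠BPZ = 117°  [△PZB]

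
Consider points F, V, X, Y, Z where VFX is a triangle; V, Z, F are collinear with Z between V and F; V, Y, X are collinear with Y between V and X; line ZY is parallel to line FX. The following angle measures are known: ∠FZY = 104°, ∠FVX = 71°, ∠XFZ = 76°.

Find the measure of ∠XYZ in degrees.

∠XYZ = 147°

1. ∠VZY = 76°  [linear pair at Z on VF]
2. ∠YVZ = 71°  [Z on VF, Y on VX]
3. ∠VYZ = 33°  [△VZY]
4. ∠XYZ = 147°  [linear pair at Y on VX]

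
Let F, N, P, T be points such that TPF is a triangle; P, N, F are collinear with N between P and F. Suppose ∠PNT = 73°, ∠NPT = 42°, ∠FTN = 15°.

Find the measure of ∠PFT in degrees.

∠PFT = 58°

1. ∠FNT = 107°  [linear pair at N on PF]
2. ∠NFT = 58°  [△TNF]
3. ∠PFT = 58°  [N on ray FP]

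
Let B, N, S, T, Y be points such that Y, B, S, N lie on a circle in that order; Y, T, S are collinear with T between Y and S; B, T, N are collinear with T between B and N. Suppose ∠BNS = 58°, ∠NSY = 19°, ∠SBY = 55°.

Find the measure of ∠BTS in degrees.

1. ∠BYS = 58°  [same arc BS]
2. ∠NBY = 19°  [same arc YN]
3. ∠BTY = 103°  [△YTB]
4. ∠BTS = 77°  [linear pair at T on YS]

∠BTS = 77°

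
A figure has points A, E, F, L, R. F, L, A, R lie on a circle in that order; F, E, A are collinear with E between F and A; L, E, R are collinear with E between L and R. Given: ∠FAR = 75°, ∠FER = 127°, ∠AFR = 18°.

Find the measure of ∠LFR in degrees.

∠LFR = 70°

1. ∠FLR = 75°  [same arc FR]
2. ∠FRL = 35°  [△FER]
3. ∠LFR = 70°  [△FLR]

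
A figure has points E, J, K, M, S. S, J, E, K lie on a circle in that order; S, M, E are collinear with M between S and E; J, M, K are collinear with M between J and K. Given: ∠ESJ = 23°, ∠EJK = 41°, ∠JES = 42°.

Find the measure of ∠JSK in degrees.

1. ∠EKJ = 23°  [same arc JE]
2. ∠JEK = 116°  [△JEK]
3. ∠JSK = 64°  [cyclic SJEK, opposite ∠S+∠E]

∠JSK = 64°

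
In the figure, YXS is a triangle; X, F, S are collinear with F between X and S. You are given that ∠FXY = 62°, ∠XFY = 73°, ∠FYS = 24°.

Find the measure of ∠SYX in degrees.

1. ∠SXY = 62°  [F on ray XS]
2. ∠SFY = 107°  [linear pair at F on XS]
3. ∠FSY = 49°  [△YFS]
4. ∠XSY = 49°  [F on ray SX]
5. ∠SYX = 69°  [△YXS]

∠SYX = 69°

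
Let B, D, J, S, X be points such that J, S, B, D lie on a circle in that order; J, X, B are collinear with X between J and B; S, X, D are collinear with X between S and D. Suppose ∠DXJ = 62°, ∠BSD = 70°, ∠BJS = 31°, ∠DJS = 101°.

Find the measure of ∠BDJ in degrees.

1. ∠BXD = 118°  [linear pair at X on JB]
2. ∠BJD = 70°  [same arc BD]
3. ∠BDS = 31°  [same arc SB]
4. ∠DBJ = 31°  [△BXD]
5. ∠BDJ = 79°  [△JBD]

∠BDJ = 79°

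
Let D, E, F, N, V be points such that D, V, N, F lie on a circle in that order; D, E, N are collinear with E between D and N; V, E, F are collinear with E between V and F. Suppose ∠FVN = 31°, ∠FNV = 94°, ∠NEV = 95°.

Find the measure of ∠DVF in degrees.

∠DVF = 40°

1. ∠FDN = 31°  [same arc NF]
2. ∠FDV = 86°  [cyclic DVNF, opposite ∠D+∠N]
3. ∠DEF = 95°  [vertical angles at E]
4. ∠DFV = 54°  [△DEF]
5. ∠DVF = 40°  [△DVF]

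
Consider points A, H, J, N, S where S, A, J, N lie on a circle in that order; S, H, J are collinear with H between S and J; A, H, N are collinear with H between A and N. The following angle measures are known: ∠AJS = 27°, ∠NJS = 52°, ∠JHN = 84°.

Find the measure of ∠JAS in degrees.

1. ∠NAS = 52°  [same arc SN]
2. ∠AHS = 84°  [vertical angles at H]
3. ∠ASJ = 44°  [△SHA]
4. ∠JAS = 109°  [△SAJ]

∠JAS = 109°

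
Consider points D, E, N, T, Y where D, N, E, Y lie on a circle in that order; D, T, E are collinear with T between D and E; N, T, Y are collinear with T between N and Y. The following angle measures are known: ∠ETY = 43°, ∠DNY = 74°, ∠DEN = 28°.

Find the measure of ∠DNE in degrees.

∠DNE = 89°

1. ∠DTN = 43°  [vertical angles at T]
2. ∠EDN = 63°  [△DTN]
3. ∠DNE = 89°  [△DNE]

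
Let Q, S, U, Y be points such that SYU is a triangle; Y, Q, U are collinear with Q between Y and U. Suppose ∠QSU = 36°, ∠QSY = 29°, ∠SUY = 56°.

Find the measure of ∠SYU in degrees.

1. ∠QUS = 56°  [Q on ray UY]
2. ∠SQU = 88°  [△SQU]
3. ∠SQY = 92°  [linear pair at Q on YU]
4. ∠QYS = 59°  [△SYQ]
5. ∠SYU = 59°  [Q on ray YU]

∠SYU = 59°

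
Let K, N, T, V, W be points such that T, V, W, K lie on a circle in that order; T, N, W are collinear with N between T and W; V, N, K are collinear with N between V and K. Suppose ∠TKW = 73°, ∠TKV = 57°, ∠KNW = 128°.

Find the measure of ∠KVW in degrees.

1. ∠TWV = 57°  [same arc TV]
2. ∠TNV = 128°  [vertical angles at N]
3. ∠VNW = 52°  [linear pair at N on TW]
4. ∠KVW = 71°  [△VNW]

∠KVW = 71°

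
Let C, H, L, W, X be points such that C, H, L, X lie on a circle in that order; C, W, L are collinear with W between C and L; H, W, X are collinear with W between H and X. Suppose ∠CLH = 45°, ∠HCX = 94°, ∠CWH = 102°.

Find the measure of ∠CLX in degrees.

1. ∠CXH = 45°  [same arc CH]
2. ∠CHX = 41°  [△CHX]
3. ∠CLX = 41°  [same arc CX]

∠CLX = 41°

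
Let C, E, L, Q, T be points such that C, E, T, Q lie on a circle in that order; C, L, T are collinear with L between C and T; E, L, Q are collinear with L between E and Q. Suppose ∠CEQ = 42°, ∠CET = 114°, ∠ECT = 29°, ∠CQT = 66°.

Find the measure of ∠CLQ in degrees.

1. ∠CTQ = 42°  [same arc CQ]
2. ∠CTE = 37°  [△CET]
3. ∠QCT = 72°  [△CTQ]
4. ∠CQE = 37°  [same arc CE]
5. ∠CLQ = 71°  [△CLQ]

∠CLQ = 71°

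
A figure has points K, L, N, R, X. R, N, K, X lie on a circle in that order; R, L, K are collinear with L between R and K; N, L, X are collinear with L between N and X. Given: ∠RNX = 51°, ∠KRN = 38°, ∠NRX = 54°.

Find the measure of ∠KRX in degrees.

1. ∠KXN = 38°  [same arc NK]
2. ∠NKX = 126°  [cyclic RNKX, opposite ∠R+∠K]
3. ∠KNX = 16°  [△NKX]
4. ∠KRX = 16°  [same arc KX]

∠KRX = 16°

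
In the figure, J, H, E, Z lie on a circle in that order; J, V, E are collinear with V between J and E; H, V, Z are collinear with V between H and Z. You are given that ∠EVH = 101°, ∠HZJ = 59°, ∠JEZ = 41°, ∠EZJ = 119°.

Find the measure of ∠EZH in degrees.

∠EZH = 60°

1. ∠JVZ = 101°  [vertical angles at V]
2. ∠EVZ = 79°  [linear pair at V on JE]
3. ∠EZH = 60°  [△EVZ]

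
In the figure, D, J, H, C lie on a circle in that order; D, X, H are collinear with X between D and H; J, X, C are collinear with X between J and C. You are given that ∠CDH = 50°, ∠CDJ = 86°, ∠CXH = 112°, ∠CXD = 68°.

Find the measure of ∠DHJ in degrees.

1. ∠CJH = 50°  [same arc HC]
2. ∠HXJ = 68°  [vertical angles at X]
3. ∠DHJ = 62°  [△JXH]

∠DHJ = 62°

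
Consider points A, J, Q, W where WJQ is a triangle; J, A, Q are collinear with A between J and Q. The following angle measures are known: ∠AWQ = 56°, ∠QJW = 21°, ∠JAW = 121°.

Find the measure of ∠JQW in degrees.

∠JQW = 65°

1. ∠QAW = 59°  [linear pair at A on JQ]
2. ∠AQW = 65°  [△WAQ]
3. ∠JQW = 65°  [A on ray QJ]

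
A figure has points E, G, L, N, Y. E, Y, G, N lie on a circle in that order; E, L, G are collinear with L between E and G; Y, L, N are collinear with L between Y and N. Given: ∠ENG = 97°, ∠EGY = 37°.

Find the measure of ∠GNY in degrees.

∠GNY = 60°

1. ∠EYG = 83°  [cyclic EYGN, opposite ∠Y+∠N]
2. ∠GEY = 60°  [△EYG]
3. ∠GNY = 60°  [same arc YG]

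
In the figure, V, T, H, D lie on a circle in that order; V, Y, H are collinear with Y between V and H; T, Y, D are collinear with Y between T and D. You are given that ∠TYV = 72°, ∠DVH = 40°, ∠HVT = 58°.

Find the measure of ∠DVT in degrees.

1. ∠DTH = 40°  [same arc HD]
2. ∠HDT = 58°  [same arc TH]
3. ∠DHT = 82°  [△THD]
4. ∠DVT = 98°  [cyclic VTHD, opposite ∠V+∠H]

∠DVT = 98°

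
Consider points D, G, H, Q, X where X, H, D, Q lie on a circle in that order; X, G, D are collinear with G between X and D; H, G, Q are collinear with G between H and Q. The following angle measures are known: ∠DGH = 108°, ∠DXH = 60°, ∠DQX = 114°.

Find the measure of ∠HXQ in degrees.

∠HXQ = 78°

1. ∠HGX = 72°  [linear pair at G on XD]
2. ∠QHX = 48°  [△XGH]
3. ∠DHX = 66°  [cyclic XHDQ, opposite ∠H+∠Q]
4. ∠HDX = 54°  [△XHD]
5. ∠HQX = 54°  [same arc XH]
6. ∠HXQ = 78°  [△XHQ]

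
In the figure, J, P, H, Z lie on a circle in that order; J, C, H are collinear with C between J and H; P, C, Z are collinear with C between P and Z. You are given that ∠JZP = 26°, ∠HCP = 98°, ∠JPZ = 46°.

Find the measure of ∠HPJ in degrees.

∠HPJ = 102°

1. ∠JHP = 26°  [same arc JP]
2. ∠JCP = 82°  [linear pair at C on JH]
3. ∠HJP = 52°  [△JCP]
4. ∠HPJ = 102°  [△JPH]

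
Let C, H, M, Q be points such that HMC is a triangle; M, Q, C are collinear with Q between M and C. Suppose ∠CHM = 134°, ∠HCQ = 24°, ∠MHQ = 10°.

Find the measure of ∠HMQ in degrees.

∠HMQ = 22°

1. ∠HCM = 24°  [Q on ray CM]
2. ∠CMH = 22°  [△HMC]
3. ∠HMQ = 22°  [Q on ray MC]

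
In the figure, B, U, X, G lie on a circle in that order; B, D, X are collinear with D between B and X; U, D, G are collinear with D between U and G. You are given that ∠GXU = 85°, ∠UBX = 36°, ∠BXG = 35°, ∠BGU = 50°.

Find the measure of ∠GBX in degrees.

∠GBX = 59°

1. ∠UGX = 36°  [same arc UX]
2. ∠GUX = 59°  [△UXG]
3. ∠GBX = 59°  [same arc XG]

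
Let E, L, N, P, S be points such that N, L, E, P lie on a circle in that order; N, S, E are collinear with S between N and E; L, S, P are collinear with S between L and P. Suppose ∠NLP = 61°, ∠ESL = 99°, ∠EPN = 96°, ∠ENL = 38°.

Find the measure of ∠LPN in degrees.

1. ∠NEP = 61°  [same arc NP]
2. ∠NSP = 99°  [vertical angles at S]
3. ∠ENP = 23°  [△NEP]
4. ∠LPN = 58°  [△NSP]

∠LPN = 58°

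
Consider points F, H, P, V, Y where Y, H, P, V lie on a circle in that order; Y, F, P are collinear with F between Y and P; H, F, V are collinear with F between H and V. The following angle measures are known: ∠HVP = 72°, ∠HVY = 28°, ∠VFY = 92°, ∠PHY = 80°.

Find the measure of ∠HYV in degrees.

∠HYV = 132°

1. ∠HPY = 28°  [same arc YH]
2. ∠HFP = 92°  [vertical angles at F]
3. ∠PHV = 60°  [△HFP]
4. ∠HPV = 48°  [△HPV]
5. ∠HYV = 132°  [cyclic YHPV, opposite ∠Y+∠P]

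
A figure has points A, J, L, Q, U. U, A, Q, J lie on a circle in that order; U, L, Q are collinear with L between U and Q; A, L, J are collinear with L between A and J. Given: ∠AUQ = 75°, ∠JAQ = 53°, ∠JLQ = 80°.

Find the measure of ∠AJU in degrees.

1. ∠JUQ = 53°  [same arc QJ]
2. ∠JLU = 100°  [linear pair at L on UQ]
3. ∠AJU = 27°  [△ULJ]

∠AJU = 27°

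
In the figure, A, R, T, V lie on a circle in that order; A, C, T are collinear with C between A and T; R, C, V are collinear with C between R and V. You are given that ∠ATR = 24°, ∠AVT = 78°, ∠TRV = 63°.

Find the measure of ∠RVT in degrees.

∠RVT = 54°

1. ∠ART = 102°  [cyclic ARTV, opposite ∠R+∠V]
2. ∠RAT = 54°  [△ART]
3. ∠RVT = 54°  [same arc RT]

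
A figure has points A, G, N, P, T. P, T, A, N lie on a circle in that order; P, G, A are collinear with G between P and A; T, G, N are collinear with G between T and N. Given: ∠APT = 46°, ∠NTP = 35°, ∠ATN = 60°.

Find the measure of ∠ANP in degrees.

1. ∠NAP = 35°  [same arc PN]
2. ∠APN = 60°  [same arc AN]
3. ∠ANP = 85°  [△PAN]

∠ANP = 85°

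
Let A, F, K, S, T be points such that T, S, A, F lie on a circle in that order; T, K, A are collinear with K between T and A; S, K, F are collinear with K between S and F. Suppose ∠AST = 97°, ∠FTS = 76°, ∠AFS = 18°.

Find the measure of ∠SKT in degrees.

1. ∠FAS = 104°  [cyclic TSAF, opposite ∠T+∠A]
2. ∠ATS = 18°  [same arc SA]
3. ∠ASF = 58°  [△SAF]
4. ∠SAT = 65°  [△TSA]
5. ∠AKS = 57°  [△SKA]
6. ∠SKT = 123°  [linear pair at K on TA]

∠SKT = 123°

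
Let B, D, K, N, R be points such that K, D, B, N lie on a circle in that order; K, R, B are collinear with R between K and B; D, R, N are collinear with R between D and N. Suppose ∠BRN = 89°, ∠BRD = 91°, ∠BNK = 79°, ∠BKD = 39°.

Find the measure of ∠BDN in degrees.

1. ∠BDK = 101°  [cyclic KDBN, opposite ∠D+∠N]
2. ∠DBK = 40°  [△KDB]
3. ∠BDN = 49°  [△DRB]

∠BDN = 49°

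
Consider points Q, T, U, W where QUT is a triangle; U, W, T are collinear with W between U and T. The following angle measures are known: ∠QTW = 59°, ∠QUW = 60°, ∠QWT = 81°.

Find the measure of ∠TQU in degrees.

∠TQU = 61°

1. ∠QTU = 59°  [W on ray TU]
2. ∠QUT = 60°  [W on ray UT]
3. ∠TQU = 61°  [△QUT]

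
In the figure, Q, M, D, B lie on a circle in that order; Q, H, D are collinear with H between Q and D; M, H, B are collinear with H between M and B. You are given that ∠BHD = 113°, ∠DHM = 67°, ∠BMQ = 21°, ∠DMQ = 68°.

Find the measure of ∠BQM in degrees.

1. ∠MHQ = 113°  [vertical angles at H]
2. ∠DQM = 46°  [△QHM]
3. ∠MDQ = 66°  [△QMD]
4. ∠MBQ = 66°  [same arc QM]
5. ∠BQM = 93°  [△QMB]

∠BQM = 93°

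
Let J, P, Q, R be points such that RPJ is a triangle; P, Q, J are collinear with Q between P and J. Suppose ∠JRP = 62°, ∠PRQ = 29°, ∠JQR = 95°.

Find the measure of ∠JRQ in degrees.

∠JRQ = 33°

1. ∠PQR = 85°  [linear pair at Q on PJ]
2. ∠QPR = 66°  [△RPQ]
3. ∠JPR = 66°  [Q on ray PJ]
4. ∠PJR = 52°  [△RPJ]
5. ∠QJR = 52°  [Q on ray JP]
6. ∠JRQ = 33°  [△RQJ]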